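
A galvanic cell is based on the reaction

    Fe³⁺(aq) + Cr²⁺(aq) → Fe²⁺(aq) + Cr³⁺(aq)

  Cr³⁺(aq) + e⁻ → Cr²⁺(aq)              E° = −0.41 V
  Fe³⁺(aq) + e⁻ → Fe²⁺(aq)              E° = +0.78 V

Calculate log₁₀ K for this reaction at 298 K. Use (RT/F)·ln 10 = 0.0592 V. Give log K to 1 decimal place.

log K = 20.1

The Fe³⁺/Fe²⁺ couple is reduced (cathode); E°cell = +0.78 − (−0.41) = +1.19 V with n = 1.
At equilibrium E = 0, so log K = nE°cell / 0.0592 = (1)(+1.19) / 0.0592 = 20.1.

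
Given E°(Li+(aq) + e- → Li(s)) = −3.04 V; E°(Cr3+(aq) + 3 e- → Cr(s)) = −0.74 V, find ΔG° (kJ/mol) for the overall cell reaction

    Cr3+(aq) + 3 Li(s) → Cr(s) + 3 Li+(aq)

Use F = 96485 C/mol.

In the reaction as written Cr3+(aq) is reduced, so the Cr³⁺/Cr couple is the cathode and Li⁺/Li is the anode.
E°cell = −0.74 − (−3.04) = +2.30 V; balancing electrons gives n = 3.
ΔG° = −nFE°cell = −(3)(96485)(+2.30) J/mol = −666 kJ/mol.

−666 kJ/mol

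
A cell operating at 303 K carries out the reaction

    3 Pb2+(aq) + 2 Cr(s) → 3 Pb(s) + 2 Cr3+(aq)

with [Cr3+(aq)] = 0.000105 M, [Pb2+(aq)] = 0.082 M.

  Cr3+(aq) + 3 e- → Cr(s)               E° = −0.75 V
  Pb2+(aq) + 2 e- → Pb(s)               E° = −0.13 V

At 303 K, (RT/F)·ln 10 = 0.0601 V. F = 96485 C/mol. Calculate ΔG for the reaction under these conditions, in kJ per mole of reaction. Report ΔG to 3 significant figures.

−386 kJ/mol

With Pb²⁺/Pb reduced at the cathode, E°cell = −0.13 − (−0.75) = +0.62 V and n = 6.
Q = [Cr3+(aq)]^2 / [Pb2+(aq)]^3 = 2×10^−5, so log Q = −4.699 and E = +0.62 − (0.0601/6)(−4.699) = +0.6671 V.
Finally ΔG = −nFE = −(6)(96485 C/mol)(+0.6671 V) = −386 kJ/mol.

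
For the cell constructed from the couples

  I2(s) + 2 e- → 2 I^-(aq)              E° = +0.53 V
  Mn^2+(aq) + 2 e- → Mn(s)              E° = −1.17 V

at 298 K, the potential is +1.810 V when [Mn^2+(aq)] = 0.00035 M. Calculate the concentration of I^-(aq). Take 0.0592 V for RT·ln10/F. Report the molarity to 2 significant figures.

0.74 M

I₂/I⁻ is the cathode (higher E°); E°cell = +0.53 − (−1.17) = +1.70 V with n = 2.
From the Nernst equation, log Q = n(E° − E)/0.0592 = 2·(+1.70 − (+1.810))/0.0592 = −3.716.
Balancing electrons gives I2(s) + Mn(s) → 2 I^-(aq) + Mn^2+(aq); thus Q = [I^-(aq)]^2·[Mn^2+(aq)].
Solving for the unknown gives log [I^-(aq)] = −0.130, so [I^-(aq)] ≈ 0.74 M.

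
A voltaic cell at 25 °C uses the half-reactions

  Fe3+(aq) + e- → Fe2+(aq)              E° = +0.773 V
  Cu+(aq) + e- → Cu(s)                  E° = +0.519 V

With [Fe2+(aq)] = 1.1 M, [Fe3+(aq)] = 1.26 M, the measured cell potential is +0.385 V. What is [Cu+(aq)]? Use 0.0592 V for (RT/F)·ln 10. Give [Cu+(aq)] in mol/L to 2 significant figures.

The Fe³⁺/Fe²⁺ couple has the larger reduction potential, so it is the cathode: E°cell = +0.773 − (+0.519) = +0.254 V and n = 1.
Since E = E° − (0.0592/n)·log Q, log Q = n(E° − E)/0.0592 = −2.213.
For Fe3+(aq) + Cu(s) → Fe2+(aq) + Cu+(aq), the reaction quotient is Q = ([Fe2+(aq)]·[Cu+(aq)]) / [Fe3+(aq)].
Substituting the known concentrations and solving, log [Cu+(aq)] = −2.154 and [Cu+(aq)] = 0.0070 M.

0.0070 M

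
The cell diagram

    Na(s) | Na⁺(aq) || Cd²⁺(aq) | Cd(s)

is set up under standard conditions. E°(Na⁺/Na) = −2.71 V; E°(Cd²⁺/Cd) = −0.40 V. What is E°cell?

+2.31 V

By convention the left-hand electrode in cell notation is the anode (oxidation) and the right-hand electrode is the cathode (reduction).
E°cell = E°(right) − E°(left) = −0.40 − (−2.71) = +2.31 V.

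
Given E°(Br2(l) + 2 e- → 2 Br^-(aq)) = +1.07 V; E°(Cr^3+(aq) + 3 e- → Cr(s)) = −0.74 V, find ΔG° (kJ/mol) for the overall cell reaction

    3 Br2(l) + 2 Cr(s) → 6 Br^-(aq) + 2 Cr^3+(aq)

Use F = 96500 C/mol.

−1048 kJ/mol

In the reaction as written Br2(l) is reduced, so the Br₂/Br⁻ couple is the cathode and Cr³⁺/Cr is the anode.
E°cell = +1.07 − (−0.74) = +1.81 V; balancing electrons gives n = 6.
ΔG° = −nFE°cell = −(6)(96500)(+1.81) J/mol = −1048 kJ/mol.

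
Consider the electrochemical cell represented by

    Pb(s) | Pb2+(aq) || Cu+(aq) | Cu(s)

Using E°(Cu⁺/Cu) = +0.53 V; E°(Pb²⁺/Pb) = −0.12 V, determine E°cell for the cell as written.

+0.65 V

By convention the left-hand electrode in cell notation is the anode (oxidation) and the right-hand electrode is the cathode (reduction).
E°cell = E°(right) − E°(left) = +0.53 − (−0.12) = +0.65 V.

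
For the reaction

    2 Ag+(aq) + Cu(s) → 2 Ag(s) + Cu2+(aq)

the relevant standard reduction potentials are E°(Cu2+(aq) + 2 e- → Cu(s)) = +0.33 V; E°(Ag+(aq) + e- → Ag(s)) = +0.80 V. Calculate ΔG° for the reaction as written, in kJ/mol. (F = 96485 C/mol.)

−90.7 kJ/mol

In the reaction as written Ag+(aq) is reduced, so the Ag⁺/Ag couple is the cathode and Cu²⁺/Cu is the anode.
E°cell = +0.80 − (+0.33) = +0.47 V; balancing electrons gives n = 2.
ΔG° = −nFE°cell = −(2)(96485)(+0.47) J/mol = −90.7 kJ/mol.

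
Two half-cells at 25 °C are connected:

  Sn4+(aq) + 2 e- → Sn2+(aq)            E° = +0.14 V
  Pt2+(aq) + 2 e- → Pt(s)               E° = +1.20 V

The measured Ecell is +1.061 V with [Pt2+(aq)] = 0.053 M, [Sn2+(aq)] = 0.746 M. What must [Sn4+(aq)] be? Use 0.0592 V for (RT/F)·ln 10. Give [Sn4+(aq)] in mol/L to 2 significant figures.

0.037 M

Pt²⁺/Pt is the cathode (higher E°); E°cell = +1.20 − (+0.14) = +1.06 V with n = 2.
Since E = E° − (0.0592/n)·log Q, log Q = n(E° − E)/0.0592 = −0.034.
The balanced reaction is Pt2+(aq) + Sn2+(aq) → Pt(s) + Sn4+(aq), so Q = [Sn4+(aq)] / ([Pt2+(aq)]·[Sn2+(aq)]).
Isolating [Sn4+(aq)] in Q = 10^{−0.034} yields log [Sn4+(aq)] = −1.437, i.e. 0.037 M.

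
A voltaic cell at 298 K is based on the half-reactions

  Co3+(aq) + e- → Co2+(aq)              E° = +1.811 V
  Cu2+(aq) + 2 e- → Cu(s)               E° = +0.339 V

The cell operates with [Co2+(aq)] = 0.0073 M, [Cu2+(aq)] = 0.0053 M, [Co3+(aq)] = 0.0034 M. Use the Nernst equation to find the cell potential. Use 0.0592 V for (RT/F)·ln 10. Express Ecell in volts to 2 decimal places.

The Co³⁺/Co²⁺ couple has the more positive E°, so it is the cathode; Cu²⁺/Cu is the anode.
E°cell = E°cat − E°an = +1.811 − (+0.339) = +1.472 V; n = 2.
Balancing gives 2 Co3+(aq) + Cu(s) → 2 Co2+(aq) + Cu2+(aq); hence Q = ([Co2+(aq)]^2·[Cu2+(aq)]) / [Co3+(aq)]^2 = 0.0244 (log Q = −1.612).
By the Nernst equation, E = +1.472 − (0.0592/2)·(−1.612) = +1.52 V.

+1.52 V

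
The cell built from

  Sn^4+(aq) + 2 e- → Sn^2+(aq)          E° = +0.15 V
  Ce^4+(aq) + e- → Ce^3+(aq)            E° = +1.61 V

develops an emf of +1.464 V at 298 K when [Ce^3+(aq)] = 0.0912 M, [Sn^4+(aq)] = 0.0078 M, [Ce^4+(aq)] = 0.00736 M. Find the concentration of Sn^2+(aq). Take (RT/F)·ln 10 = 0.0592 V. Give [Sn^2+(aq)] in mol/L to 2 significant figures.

1.6 M

The Ce⁴⁺/Ce³⁺ couple has the larger reduction potential, so it is the cathode: E°cell = +1.61 − (+0.15) = +1.46 V and n = 2.
Rearranging E = E° − (0.0592/n)·log Q gives log Q = 2(+1.46 − (+1.464))/0.0592 = −0.135.
The balanced reaction is 2 Ce^4+(aq) + Sn^2+(aq) → 2 Ce^3+(aq) + Sn^4+(aq), so Q = ([Ce^3+(aq)]^2·[Sn^4+(aq)]) / ([Ce^4+(aq)]^2·[Sn^2+(aq)]).
Substituting the known concentrations and solving, log [Sn^2+(aq)] = 0.213 and [Sn^2+(aq)] = 1.6 M.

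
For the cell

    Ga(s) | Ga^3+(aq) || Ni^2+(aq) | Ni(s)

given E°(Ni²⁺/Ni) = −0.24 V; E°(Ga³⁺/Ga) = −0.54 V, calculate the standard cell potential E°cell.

+0.30 V

By convention the left-hand electrode in cell notation is the anode (oxidation) and the right-hand electrode is the cathode (reduction).
E°cell = E°(right) − E°(left) = −0.24 − (−0.54) = +0.30 V.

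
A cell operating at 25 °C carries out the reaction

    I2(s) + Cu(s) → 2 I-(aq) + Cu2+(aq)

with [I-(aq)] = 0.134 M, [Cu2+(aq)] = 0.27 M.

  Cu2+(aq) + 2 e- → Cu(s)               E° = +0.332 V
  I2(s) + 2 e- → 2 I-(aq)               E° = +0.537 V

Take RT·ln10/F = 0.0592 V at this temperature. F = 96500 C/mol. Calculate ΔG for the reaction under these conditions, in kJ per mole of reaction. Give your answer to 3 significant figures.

With I₂/I⁻ reduced at the cathode, E°cell = +0.537 − (+0.332) = +0.205 V and n = 2.
The reaction quotient is [I-(aq)]^2·[Cu2+(aq)] = 0.00485; by Nernst, E = +0.205 − (0.0592/2)(−2.314) = +0.2735 V.
Finally ΔG = −nFE = −(2)(96500 C/mol)(+0.2735 V) = −52.8 kJ/mol.

−52.8 kJ/mol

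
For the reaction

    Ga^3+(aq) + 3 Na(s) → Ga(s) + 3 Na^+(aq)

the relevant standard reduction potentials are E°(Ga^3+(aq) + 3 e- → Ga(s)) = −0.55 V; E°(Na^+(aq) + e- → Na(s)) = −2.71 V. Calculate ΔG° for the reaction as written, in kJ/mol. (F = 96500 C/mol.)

In the reaction as written Ga^3+(aq) is reduced, so the Ga³⁺/Ga couple is the cathode and Na⁺/Na is the anode.
E°cell = −0.55 − (−2.71) = +2.16 V; balancing electrons gives n = 3.
ΔG° = −nFE°cell = −(3)(96500)(+2.16) J/mol = −625 kJ/mol.

−625 kJ/mol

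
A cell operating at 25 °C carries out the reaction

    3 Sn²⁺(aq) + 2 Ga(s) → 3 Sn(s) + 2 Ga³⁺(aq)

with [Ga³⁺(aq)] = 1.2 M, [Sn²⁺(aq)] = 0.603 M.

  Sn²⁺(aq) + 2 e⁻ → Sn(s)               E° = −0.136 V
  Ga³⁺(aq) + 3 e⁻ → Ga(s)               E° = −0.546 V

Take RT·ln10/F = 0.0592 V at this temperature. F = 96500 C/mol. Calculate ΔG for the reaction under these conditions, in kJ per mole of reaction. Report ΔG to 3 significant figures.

The standard cell potential is −0.136 − (−0.546) = +0.410 V, with n = 6 electrons in the balanced equation.
Here Q = [Ga³⁺(aq)]^2 / [Sn²⁺(aq)]^3 = 6.57 (log Q = 0.817), giving E = +0.410 − (0.0592/6)·(0.817) = +0.4019 V.
Finally ΔG = −nFE = −(6)(96500 C/mol)(+0.4019 V) = −233 kJ/mol.

−233 kJ/mol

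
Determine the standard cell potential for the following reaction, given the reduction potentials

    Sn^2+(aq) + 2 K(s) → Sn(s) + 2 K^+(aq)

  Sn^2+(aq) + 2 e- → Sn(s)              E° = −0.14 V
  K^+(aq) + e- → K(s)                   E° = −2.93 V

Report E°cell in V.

In the reaction as written, Sn^2+(aq) is reduced (cathode) and K^+(aq) is produced by oxidation at the anode.
E°cell = E°(cathode) − E°(anode) = −0.14 − (−2.93) = +2.79 V.

+2.79 V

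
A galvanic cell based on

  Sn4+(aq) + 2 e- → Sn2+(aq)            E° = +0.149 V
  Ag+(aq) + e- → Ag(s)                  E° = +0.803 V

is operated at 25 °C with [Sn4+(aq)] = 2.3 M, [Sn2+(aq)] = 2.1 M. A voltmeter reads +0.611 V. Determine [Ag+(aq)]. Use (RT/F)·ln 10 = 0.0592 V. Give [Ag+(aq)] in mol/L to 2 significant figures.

0.20 M

Ag⁺/Ag is the cathode (higher E°); E°cell = +0.803 − (+0.149) = +0.654 V with n = 2.
Since E = E° − (0.0592/n)·log Q, log Q = n(E° − E)/0.0592 = 1.453.
The balanced reaction is 2 Ag+(aq) + Sn2+(aq) → 2 Ag(s) + Sn4+(aq), so Q = [Sn4+(aq)] / ([Ag+(aq)]^2·[Sn2+(aq)]).
Isolating [Ag+(aq)] in Q = 10^{1.453} yields log [Ag+(aq)] = −0.707, i.e. 0.20 M.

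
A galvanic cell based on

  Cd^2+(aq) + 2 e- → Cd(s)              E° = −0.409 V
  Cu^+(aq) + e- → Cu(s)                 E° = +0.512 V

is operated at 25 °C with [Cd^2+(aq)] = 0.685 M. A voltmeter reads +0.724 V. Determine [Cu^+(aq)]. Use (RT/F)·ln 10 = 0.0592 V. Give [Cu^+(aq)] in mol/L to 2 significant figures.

0.00039 M

With Cu⁺/Cu at the cathode and Cd²⁺/Cd at the anode, E°cell = +0.512 − (−0.409) = +0.921 V (n = 2).
From the Nernst equation, log Q = n(E° − E)/0.0592 = 2·(+0.921 − (+0.724))/0.0592 = 6.655.
Balancing electrons gives 2 Cu^+(aq) + Cd(s) → 2 Cu(s) + Cd^2+(aq); thus Q = [Cd^2+(aq)] / [Cu^+(aq)]^2.
Substituting the known concentrations and solving, log [Cu^+(aq)] = −3.410 and [Cu^+(aq)] = 0.00039 M.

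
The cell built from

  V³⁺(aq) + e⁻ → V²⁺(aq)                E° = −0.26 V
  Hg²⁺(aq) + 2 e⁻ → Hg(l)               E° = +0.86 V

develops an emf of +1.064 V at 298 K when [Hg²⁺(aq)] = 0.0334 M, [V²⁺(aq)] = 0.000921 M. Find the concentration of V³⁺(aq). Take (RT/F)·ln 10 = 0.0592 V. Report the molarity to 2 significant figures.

0.0015 M

Hg²⁺/Hg is the cathode (higher E°); E°cell = +0.86 − (−0.26) = +1.12 V with n = 2.
Rearranging E = E° − (0.0592/n)·log Q gives log Q = 2(+1.12 − (+1.064))/0.0592 = 1.892.
For Hg²⁺(aq) + 2 V²⁺(aq) → Hg(l) + 2 V³⁺(aq), the reaction quotient is Q = [V³⁺(aq)]^2 / ([Hg²⁺(aq)]·[V²⁺(aq)]^2).
Substituting the known concentrations and solving, log [V³⁺(aq)] = −2.828 and [V³⁺(aq)] = 0.0015 M.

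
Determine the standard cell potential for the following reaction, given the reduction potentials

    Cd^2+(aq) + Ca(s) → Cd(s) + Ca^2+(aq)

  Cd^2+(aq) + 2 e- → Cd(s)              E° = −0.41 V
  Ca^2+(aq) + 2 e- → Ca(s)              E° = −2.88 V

+2.47 V

In the reaction as written, Cd^2+(aq) is reduced (cathode) and Ca^2+(aq) is produced by oxidation at the anode.
E°cell = E°(cathode) − E°(anode) = −0.41 − (−2.88) = +2.47 V.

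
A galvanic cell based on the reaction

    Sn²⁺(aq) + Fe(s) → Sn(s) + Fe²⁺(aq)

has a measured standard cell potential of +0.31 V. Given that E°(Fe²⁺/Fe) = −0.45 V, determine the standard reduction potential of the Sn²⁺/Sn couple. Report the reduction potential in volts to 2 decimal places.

−0.14 V

In the reaction as written the Sn²⁺/Sn couple is reduced (cathode) and Fe²⁺/Fe is oxidized (anode), so E°cell = E°(Sn²⁺/Sn) − E°(Fe²⁺/Fe).
E°(Sn²⁺/Sn) = E°cell + E°(anode) = +0.31 + (−0.45) = −0.14 V.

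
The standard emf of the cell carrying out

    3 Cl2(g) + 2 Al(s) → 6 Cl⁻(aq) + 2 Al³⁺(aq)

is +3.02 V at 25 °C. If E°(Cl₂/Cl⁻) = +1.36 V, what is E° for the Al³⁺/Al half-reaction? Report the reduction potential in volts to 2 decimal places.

−1.66 V

In the reaction as written the Cl₂/Cl⁻ couple is reduced (cathode) and Al³⁺/Al is oxidized (anode), so E°cell = E°(Cl₂/Cl⁻) − E°(Al³⁺/Al).
E°(Al³⁺/Al) = E°(cathode) − E°cell = +1.36 − (+3.02) = −1.66 V.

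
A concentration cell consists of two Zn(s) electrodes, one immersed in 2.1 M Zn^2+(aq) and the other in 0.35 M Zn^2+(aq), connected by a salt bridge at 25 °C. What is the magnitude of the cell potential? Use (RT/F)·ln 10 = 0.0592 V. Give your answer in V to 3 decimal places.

For a concentration cell E°cell = 0, since both electrodes use the same couple.
The compartment with the higher Zn^2+(aq) concentration (2.1 M) acts as the cathode; ions are reduced there and produced at the dilute (0.35 M) anode.
With n = 2, Ecell = −(0.0592/2)·log([dilute]/[conc]) = −(0.0592/2)·log(0.35/2.1) = +0.023 V.

0.023 V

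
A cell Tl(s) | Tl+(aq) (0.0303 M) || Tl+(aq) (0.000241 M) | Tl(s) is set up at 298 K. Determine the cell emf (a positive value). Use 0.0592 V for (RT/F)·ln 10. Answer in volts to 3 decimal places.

For a concentration cell E°cell = 0, since both electrodes use the same couple.
The compartment with the higher Tl+(aq) concentration (0.0303 M) acts as the cathode; ions are reduced there and produced at the dilute (0.000241 M) anode.
With n = 1, Ecell = −(0.0592/1)·log([dilute]/[conc]) = −(0.0592/1)·log(0.000241/0.0303) = +0.124 V.

0.124 V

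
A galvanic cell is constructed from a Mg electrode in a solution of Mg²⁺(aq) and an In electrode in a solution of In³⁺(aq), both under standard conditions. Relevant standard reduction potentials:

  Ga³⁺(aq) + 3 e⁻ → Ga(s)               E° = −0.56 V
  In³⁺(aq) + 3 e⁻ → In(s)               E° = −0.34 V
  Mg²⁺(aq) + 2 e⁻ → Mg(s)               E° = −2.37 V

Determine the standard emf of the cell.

Of the two couples in this cell, the one with the more positive reduction potential is reduced at the cathode: here that is In³⁺/In (−0.34 V); Mg²⁺/Mg (−2.37 V) is the anode.
E°cell = E°(cathode) − E°(anode) = −0.34 − (−2.37) = +2.03 V.

+2.03 V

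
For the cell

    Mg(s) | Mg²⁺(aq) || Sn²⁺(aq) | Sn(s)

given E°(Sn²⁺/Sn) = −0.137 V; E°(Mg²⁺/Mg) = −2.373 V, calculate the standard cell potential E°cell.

By convention the left-hand electrode in cell notation is the anode (oxidation) and the right-hand electrode is the cathode (reduction).
E°cell = E°(right) − E°(left) = −0.137 − (−2.373) = +2.236 V.

+2.236 V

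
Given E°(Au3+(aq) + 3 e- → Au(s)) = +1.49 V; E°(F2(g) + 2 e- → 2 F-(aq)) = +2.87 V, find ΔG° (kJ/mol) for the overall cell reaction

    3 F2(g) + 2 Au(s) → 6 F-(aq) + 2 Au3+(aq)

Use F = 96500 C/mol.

−799 kJ/mol

In the reaction as written F2(g) is reduced, so the F₂/F⁻ couple is the cathode and Au³⁺/Au is the anode.
E°cell = +2.87 − (+1.49) = +1.38 V; balancing electrons gives n = 6.
ΔG° = −nFE°cell = −(6)(96500)(+1.38) J/mol = −799 kJ/mol.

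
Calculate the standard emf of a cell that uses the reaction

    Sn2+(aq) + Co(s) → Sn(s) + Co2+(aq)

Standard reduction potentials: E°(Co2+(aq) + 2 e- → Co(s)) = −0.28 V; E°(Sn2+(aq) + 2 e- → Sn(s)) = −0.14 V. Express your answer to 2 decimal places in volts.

In the reaction as written, Sn2+(aq) is reduced (cathode) and Co2+(aq) is produced by oxidation at the anode.
E°cell = E°(cathode) − E°(anode) = −0.14 − (−0.28) = +0.14 V.

+0.14 V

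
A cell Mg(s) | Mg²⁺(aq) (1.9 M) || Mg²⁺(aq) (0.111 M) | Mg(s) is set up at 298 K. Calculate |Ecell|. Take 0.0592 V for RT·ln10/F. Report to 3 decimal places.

0.037 V

For a concentration cell E°cell = 0, since both electrodes use the same couple.
The compartment with the higher Mg²⁺(aq) concentration (1.9 M) acts as the cathode; ions are reduced there and produced at the dilute (0.111 M) anode.
With n = 2, Ecell = −(0.0592/2)·log([dilute]/[conc]) = −(0.0592/2)·log(0.111/1.9) = +0.037 V.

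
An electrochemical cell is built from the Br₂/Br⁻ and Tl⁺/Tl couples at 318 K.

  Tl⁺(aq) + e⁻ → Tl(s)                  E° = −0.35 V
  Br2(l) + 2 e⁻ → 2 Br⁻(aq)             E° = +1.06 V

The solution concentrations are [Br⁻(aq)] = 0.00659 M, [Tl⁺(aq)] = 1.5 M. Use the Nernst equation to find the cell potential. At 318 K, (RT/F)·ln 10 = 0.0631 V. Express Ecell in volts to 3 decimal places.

+1.537 V

The Br₂/Br⁻ couple has the more positive E°, so it is the cathode; Tl⁺/Tl is the anode.
E°cell = +1.06 − (−0.35) = +1.41 V, with n = 2 electrons transferred.
Balancing gives Br2(l) + 2 Tl(s) → 2 Br⁻(aq) + 2 Tl⁺(aq); hence Q = [Br⁻(aq)]^2·[Tl⁺(aq)]^2 = 9.77×10^−5 (log Q = −4.010).
E = E° − (0.0631/n)·log Q = +1.41 − (0.0631/2)(−4.010) = +1.537 V.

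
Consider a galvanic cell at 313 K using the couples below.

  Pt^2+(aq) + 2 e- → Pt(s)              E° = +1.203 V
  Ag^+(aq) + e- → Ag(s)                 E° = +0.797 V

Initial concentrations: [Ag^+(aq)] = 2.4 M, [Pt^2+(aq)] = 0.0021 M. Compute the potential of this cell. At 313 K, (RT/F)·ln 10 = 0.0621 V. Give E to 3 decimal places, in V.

+0.299 V

Pt²⁺/Pt is reduced (cathode, E° = +1.203 V) and Ag⁺/Ag is oxidized (anode).
E°cell = +1.203 − (+0.797) = +0.406 V, with n = 2 electrons transferred.
For the overall reaction Pt^2+(aq) + 2 Ag(s) → Pt(s) + 2 Ag^+(aq), Q = [Ag^+(aq)]^2 / [Pt^2+(aq)] = 2.74×10^3, giving log Q = 3.438.
By the Nernst equation, E = +0.406 − (0.0621/2)·(3.438) = +0.299 V.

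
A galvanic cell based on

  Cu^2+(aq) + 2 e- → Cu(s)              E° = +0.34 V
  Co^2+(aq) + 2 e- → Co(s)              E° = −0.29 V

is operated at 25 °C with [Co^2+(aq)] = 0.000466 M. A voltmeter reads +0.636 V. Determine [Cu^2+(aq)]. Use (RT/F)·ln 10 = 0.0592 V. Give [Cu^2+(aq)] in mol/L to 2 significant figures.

0.00074 M

Cu²⁺/Cu is the cathode (higher E°); E°cell = +0.34 − (−0.29) = +0.63 V with n = 2.
Since E = E° − (0.0592/n)·log Q, log Q = n(E° − E)/0.0592 = −0.203.
Balancing electrons gives Cu^2+(aq) + Co(s) → Cu(s) + Co^2+(aq); thus Q = [Co^2+(aq)] / [Cu^2+(aq)].
Substituting the known concentrations and solving, log [Cu^2+(aq)] = −3.129 and [Cu^2+(aq)] = 0.00074 M.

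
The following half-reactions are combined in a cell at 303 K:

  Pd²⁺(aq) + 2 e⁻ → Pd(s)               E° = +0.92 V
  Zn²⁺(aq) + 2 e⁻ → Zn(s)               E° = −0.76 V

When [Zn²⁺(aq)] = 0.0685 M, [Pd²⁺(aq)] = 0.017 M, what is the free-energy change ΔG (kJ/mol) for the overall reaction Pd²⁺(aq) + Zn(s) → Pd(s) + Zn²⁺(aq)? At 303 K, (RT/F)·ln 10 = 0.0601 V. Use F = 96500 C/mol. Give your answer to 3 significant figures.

−321 kJ/mol

E°cell = +0.92 − (−0.76) = +1.68 V; the balanced reaction transfers n = 2 electrons.
The reaction quotient is [Zn²⁺(aq)] / [Pd²⁺(aq)] = 4.03; by Nernst, E = +1.68 − (0.0601/2)(0.605) = +1.6618 V.
ΔG = −nFE = −(2)(96500)(+1.6618) J/mol = −321 kJ/mol.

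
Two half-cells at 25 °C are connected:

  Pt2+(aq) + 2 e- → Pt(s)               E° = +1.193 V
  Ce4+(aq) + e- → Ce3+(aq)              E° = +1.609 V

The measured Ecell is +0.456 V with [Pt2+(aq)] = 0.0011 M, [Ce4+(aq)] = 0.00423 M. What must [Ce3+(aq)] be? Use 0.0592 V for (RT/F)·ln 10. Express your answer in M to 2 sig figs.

0.027 M

With Ce⁴⁺/Ce³⁺ at the cathode and Pt²⁺/Pt at the anode, E°cell = +1.609 − (+1.193) = +0.416 V (n = 2).
Rearranging E = E° − (0.0592/n)·log Q gives log Q = 2(+0.416 − (+0.456))/0.0592 = −1.351.
Balancing electrons gives 2 Ce4+(aq) + Pt(s) → 2 Ce3+(aq) + Pt2+(aq); thus Q = ([Ce3+(aq)]^2·[Pt2+(aq)]) / [Ce4+(aq)]^2.
Solving for the unknown gives log [Ce3+(aq)] = −1.570, so [Ce3+(aq)] ≈ 0.027 M.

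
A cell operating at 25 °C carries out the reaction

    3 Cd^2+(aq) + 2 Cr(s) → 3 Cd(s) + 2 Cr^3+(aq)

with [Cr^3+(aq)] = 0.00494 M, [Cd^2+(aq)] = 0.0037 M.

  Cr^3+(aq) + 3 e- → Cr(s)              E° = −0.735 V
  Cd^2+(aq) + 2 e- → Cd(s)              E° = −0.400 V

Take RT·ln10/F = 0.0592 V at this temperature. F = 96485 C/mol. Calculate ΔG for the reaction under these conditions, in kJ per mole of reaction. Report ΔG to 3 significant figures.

E°cell = −0.400 − (−0.735) = +0.335 V; the balanced reaction transfers n = 6 electrons.
The reaction quotient is [Cr^3+(aq)]^2 / [Cd^2+(aq)]^3 = 482; by Nernst, E = +0.335 − (0.0592/6)(2.683) = +0.3085 V.
Then ΔG = −nFE = −6 × 96485 × +0.3085 J/mol = −179 kJ/mol.

−179 kJ/mol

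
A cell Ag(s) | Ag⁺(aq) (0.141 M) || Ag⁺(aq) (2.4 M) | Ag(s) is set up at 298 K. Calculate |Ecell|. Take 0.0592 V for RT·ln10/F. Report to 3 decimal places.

For a concentration cell E°cell = 0, since both electrodes use the same couple.
The compartment with the higher Ag⁺(aq) concentration (2.4 M) acts as the cathode; ions are reduced there and produced at the dilute (0.141 M) anode.
With n = 1, Ecell = −(0.0592/1)·log([dilute]/[conc]) = −(0.0592/1)·log(0.141/2.4) = +0.073 V.

0.073 V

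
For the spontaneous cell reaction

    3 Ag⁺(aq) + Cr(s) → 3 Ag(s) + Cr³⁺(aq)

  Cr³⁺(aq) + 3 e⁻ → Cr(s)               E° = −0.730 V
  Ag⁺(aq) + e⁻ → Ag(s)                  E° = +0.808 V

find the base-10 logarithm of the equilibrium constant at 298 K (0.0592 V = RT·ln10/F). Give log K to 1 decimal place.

The Ag⁺/Ag couple is reduced (cathode); E°cell = +0.808 − (−0.730) = +1.538 V with n = 3.
At equilibrium E = 0, so log K = nE°cell / 0.0592 = (3)(+1.538) / 0.0592 = 77.9.

log K = 77.9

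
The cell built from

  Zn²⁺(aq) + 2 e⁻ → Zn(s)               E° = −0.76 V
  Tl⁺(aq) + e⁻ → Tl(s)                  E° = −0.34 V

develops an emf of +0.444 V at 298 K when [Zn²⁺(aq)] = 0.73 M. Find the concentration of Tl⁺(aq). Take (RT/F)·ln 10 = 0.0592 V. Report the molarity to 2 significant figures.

With Tl⁺/Tl at the cathode and Zn²⁺/Zn at the anode, E°cell = −0.34 − (−0.76) = +0.42 V (n = 2).
Rearranging E = E° − (0.0592/n)·log Q gives log Q = 2(+0.42 − (+0.444))/0.0592 = −0.811.
Balancing electrons gives 2 Tl⁺(aq) + Zn(s) → 2 Tl(s) + Zn²⁺(aq); thus Q = [Zn²⁺(aq)] / [Tl⁺(aq)]^2.
Solving for the unknown gives log [Tl⁺(aq)] = 0.337, so [Tl⁺(aq)] ≈ 2.2 M.

2.2 M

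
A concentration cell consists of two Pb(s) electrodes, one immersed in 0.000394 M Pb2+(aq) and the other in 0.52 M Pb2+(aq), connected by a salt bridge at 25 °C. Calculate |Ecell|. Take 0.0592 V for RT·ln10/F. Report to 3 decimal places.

0.092 V

For a concentration cell E°cell = 0, since both electrodes use the same couple.
The compartment with the higher Pb2+(aq) concentration (0.52 M) acts as the cathode; ions are reduced there and produced at the dilute (0.000394 M) anode.
With n = 2, Ecell = −(0.0592/2)·log([dilute]/[conc]) = −(0.0592/2)·log(0.000394/0.52) = +0.092 V.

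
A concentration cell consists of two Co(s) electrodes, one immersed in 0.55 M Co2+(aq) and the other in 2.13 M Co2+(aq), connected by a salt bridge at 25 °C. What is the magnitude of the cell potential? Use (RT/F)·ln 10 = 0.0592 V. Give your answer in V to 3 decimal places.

0.017 V

For a concentration cell E°cell = 0, since both electrodes use the same couple.
The compartment with the higher Co2+(aq) concentration (2.13 M) acts as the cathode; ions are reduced there and produced at the dilute (0.55 M) anode.
With n = 2, Ecell = −(0.0592/2)·log([dilute]/[conc]) = −(0.0592/2)·log(0.55/2.13) = +0.017 V.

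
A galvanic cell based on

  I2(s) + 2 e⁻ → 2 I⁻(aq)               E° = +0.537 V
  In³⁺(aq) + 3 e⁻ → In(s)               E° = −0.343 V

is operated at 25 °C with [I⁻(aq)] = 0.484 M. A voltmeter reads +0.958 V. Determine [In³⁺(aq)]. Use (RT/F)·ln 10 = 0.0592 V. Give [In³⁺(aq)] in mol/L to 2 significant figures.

With I₂/I⁻ at the cathode and In³⁺/In at the anode, E°cell = +0.537 − (−0.343) = +0.880 V (n = 6).
Rearranging E = E° − (0.0592/n)·log Q gives log Q = 6(+0.880 − (+0.958))/0.0592 = −7.905.
Balancing electrons gives 3 I2(s) + 2 In(s) → 6 I⁻(aq) + 2 In³⁺(aq); thus Q = [I⁻(aq)]^6·[In³⁺(aq)]^2.
Isolating [In³⁺(aq)] in Q = 10^{−7.905} yields log [In³⁺(aq)] = −3.007, i.e. 0.00098 M.

0.00098 M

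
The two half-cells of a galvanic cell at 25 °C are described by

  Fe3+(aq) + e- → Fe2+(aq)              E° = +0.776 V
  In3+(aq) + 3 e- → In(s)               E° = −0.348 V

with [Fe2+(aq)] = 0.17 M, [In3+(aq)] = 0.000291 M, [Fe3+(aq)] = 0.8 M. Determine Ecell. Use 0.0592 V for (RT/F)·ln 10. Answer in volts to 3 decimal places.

Fe³⁺/Fe²⁺ is reduced (cathode, E° = +0.776 V) and In³⁺/In is oxidized (anode).
E°cell = E°cat − E°an = +0.776 − (−0.348) = +1.124 V; n = 3.
The balanced reaction is 3 Fe3+(aq) + In(s) → 3 Fe2+(aq) + In3+(aq), so Q = ([Fe2+(aq)]^3·[In3+(aq)]) / [Fe3+(aq)]^3 = 2.79×10^−6 and log Q = −5.554.
E = E° − (0.0592/n)·log Q = +1.124 − (0.0592/3)(−5.554) = +1.234 V.

+1.234 V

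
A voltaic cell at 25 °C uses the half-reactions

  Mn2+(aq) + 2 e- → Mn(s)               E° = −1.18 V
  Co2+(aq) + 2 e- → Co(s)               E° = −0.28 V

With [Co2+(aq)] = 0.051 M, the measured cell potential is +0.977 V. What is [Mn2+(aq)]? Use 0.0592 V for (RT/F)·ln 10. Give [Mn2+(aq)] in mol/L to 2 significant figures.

0.00013 M

With Co²⁺/Co at the cathode and Mn²⁺/Mn at the anode, E°cell = −0.28 − (−1.18) = +0.90 V (n = 2).
Rearranging E = E° − (0.0592/n)·log Q gives log Q = 2(+0.90 − (+0.977))/0.0592 = −2.601.
Balancing electrons gives Co2+(aq) + Mn(s) → Co(s) + Mn2+(aq); thus Q = [Mn2+(aq)] / [Co2+(aq)].
Substituting the known concentrations and solving, log [Mn2+(aq)] = −3.893 and [Mn2+(aq)] = 0.00013 M.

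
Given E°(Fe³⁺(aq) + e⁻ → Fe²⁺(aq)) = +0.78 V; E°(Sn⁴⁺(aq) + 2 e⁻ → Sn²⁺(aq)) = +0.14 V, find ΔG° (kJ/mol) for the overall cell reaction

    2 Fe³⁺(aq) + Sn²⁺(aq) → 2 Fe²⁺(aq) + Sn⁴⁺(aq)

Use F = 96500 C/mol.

−124 kJ/mol

In the reaction as written Fe³⁺(aq) is reduced, so the Fe³⁺/Fe²⁺ couple is the cathode and Sn⁴⁺/Sn²⁺ is the anode.
E°cell = +0.78 − (+0.14) = +0.64 V; balancing electrons gives n = 2.
ΔG° = −nFE°cell = −(2)(96500)(+0.64) J/mol = −124 kJ/mol.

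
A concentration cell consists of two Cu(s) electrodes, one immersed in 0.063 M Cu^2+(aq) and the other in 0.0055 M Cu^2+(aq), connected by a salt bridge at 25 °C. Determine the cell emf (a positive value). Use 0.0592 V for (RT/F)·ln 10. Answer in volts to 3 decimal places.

0.031 V

For a concentration cell E°cell = 0, since both electrodes use the same couple.
The compartment with the higher Cu^2+(aq) concentration (0.063 M) acts as the cathode; ions are reduced there and produced at the dilute (0.0055 M) anode.
With n = 2, Ecell = −(0.0592/2)·log([dilute]/[conc]) = −(0.0592/2)·log(0.0055/0.063) = +0.031 V.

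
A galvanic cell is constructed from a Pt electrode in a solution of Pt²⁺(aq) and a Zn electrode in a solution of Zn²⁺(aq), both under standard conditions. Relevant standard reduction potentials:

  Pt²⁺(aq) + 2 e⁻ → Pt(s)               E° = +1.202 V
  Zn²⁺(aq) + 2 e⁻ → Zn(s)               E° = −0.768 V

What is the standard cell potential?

+1.970 V

Of the two couples in this cell, the one with the more positive reduction potential is reduced at the cathode: here that is Pt²⁺/Pt (+1.202 V); Zn²⁺/Zn (−0.768 V) is the anode.
E°cell = E°(cathode) − E°(anode) = +1.202 − (−0.768) = +1.970 V.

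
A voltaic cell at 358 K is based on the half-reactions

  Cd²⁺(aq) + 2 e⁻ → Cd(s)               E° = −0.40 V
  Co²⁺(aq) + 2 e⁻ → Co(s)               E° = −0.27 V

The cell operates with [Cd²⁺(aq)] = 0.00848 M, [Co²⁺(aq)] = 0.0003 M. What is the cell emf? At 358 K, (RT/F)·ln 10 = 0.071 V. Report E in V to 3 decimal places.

+0.078 V

The Co²⁺/Co couple has the more positive E°, so it is the cathode; Cd²⁺/Cd is the anode.
E°cell = −0.27 − (−0.40) = +0.13 V, with n = 2 electrons transferred.
Balancing gives Co²⁺(aq) + Cd(s) → Co(s) + Cd²⁺(aq); hence Q = [Cd²⁺(aq)] / [Co²⁺(aq)] = 28.3 (log Q = 1.451).
By the Nernst equation, E = +0.13 − (0.071/2)·(1.451) = +0.078 V.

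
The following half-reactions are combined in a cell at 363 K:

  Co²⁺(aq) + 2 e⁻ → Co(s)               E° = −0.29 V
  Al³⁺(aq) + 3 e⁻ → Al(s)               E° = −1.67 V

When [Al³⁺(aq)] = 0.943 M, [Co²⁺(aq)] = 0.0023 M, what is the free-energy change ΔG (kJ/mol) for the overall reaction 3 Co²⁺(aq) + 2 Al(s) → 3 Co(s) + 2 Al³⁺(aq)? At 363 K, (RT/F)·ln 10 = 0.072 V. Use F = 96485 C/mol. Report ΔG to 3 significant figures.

−744 kJ/mol

E°cell = −0.29 − (−1.67) = +1.38 V; the balanced reaction transfers n = 6 electrons.
Q = [Al³⁺(aq)]^2 / [Co²⁺(aq)]^3 = 7.31×10^7, so log Q = 7.864 and E = +1.38 − (0.072/6)(7.864) = +1.2856 V.
Then ΔG = −nFE = −6 × 96485 × +1.2856 J/mol = −744 kJ/mol.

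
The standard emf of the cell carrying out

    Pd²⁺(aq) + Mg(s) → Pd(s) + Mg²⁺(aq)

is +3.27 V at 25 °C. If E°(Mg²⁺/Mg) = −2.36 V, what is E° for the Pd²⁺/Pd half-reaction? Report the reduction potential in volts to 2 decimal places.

In the reaction as written the Pd²⁺/Pd couple is reduced (cathode) and Mg²⁺/Mg is oxidized (anode), so E°cell = E°(Pd²⁺/Pd) − E°(Mg²⁺/Mg).
E°(Pd²⁺/Pd) = E°cell + E°(anode) = +3.27 + (−2.36) = +0.91 V.

+0.91 V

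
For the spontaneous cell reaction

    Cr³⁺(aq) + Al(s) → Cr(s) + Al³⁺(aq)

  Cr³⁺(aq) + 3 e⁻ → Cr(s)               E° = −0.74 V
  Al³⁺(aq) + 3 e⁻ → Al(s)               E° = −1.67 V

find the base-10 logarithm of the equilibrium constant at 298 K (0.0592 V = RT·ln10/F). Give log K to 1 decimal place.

The Cr³⁺/Cr couple is reduced (cathode); E°cell = −0.74 − (−1.67) = +0.93 V with n = 3.
At equilibrium E = 0, so log K = nE°cell / 0.0592 = (3)(+0.93) / 0.0592 = 47.1.

log K = 47.1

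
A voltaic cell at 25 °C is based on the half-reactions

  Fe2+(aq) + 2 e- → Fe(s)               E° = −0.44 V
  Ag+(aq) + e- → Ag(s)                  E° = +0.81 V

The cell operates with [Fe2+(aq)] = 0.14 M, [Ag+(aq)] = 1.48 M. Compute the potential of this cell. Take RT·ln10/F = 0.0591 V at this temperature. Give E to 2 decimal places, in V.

Ag⁺/Ag is reduced (cathode, E° = +0.81 V) and Fe²⁺/Fe is oxidized (anode).
E°cell = E°cat − E°an = +0.81 − (−0.44) = +1.25 V; n = 2.
Balancing gives 2 Ag+(aq) + Fe(s) → 2 Ag(s) + Fe2+(aq); hence Q = [Fe2+(aq)] / [Ag+(aq)]^2 = 0.0639 (log Q = −1.194).
E = E° − (0.0591/n)·log Q = +1.25 − (0.0591/2)(−1.194) = +1.29 V.

+1.29 V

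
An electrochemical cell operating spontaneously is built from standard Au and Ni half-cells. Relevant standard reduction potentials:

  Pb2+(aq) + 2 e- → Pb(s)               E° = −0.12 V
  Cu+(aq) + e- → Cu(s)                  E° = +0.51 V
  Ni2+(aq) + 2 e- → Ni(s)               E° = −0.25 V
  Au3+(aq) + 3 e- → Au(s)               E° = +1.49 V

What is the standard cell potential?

+1.74 V

The Au³⁺/Au couple has the higher E°, so Au ion is reduced (cathode) and Ni is oxidized (anode).
E°cell = E°(cathode) − E°(anode) = +1.49 − (−0.25) = +1.74 V.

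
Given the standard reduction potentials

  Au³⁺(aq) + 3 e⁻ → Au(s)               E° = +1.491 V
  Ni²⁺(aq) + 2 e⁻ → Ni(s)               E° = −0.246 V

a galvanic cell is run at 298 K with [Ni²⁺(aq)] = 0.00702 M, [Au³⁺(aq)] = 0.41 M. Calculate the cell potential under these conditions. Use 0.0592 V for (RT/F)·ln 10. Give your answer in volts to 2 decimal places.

+1.79 V

Au³⁺/Au is reduced (cathode, E° = +1.491 V) and Ni²⁺/Ni is oxidized (anode).
The standard potential is +1.491 − (−0.246) = +1.737 V and the balanced reaction transfers n = 6 electrons.
Balancing gives 2 Au³⁺(aq) + 3 Ni(s) → 2 Au(s) + 3 Ni²⁺(aq); hence Q = [Ni²⁺(aq)]^3 / [Au³⁺(aq)]^2 = 2.06×10^−6 (log Q = −5.687).
E = E° − (0.0592/n)·log Q = +1.737 − (0.0592/6)(−5.687) = +1.79 V.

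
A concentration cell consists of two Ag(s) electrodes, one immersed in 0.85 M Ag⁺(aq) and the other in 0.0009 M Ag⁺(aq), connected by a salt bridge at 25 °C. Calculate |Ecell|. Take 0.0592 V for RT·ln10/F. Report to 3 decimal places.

For a concentration cell E°cell = 0, since both electrodes use the same couple.
The compartment with the higher Ag⁺(aq) concentration (0.85 M) acts as the cathode; ions are reduced there and produced at the dilute (0.0009 M) anode.
With n = 1, Ecell = −(0.0592/1)·log([dilute]/[conc]) = −(0.0592/1)·log(0.0009/0.85) = +0.176 V.

0.176 V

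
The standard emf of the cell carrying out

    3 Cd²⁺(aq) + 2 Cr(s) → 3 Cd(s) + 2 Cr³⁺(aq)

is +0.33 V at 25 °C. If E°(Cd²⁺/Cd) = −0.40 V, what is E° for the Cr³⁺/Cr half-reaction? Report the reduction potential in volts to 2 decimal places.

In the reaction as written the Cd²⁺/Cd couple is reduced (cathode) and Cr³⁺/Cr is oxidized (anode), so E°cell = E°(Cd²⁺/Cd) − E°(Cr³⁺/Cr).
E°(Cr³⁺/Cr) = E°(cathode) − E°cell = −0.40 − (+0.33) = −0.73 V.

−0.73 V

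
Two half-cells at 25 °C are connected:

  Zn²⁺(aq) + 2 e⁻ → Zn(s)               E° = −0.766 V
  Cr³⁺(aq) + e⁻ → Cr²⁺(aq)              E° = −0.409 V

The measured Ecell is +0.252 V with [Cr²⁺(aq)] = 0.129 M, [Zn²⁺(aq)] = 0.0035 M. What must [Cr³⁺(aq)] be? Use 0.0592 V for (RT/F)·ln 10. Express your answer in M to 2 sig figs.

With Cr³⁺/Cr²⁺ at the cathode and Zn²⁺/Zn at the anode, E°cell = −0.409 − (−0.766) = +0.357 V (n = 2).
From the Nernst equation, log Q = n(E° − E)/0.0592 = 2·(+0.357 − (+0.252))/0.0592 = 3.547.
Balancing electrons gives 2 Cr³⁺(aq) + Zn(s) → 2 Cr²⁺(aq) + Zn²⁺(aq); thus Q = ([Cr²⁺(aq)]^2·[Zn²⁺(aq)]) / [Cr³⁺(aq)]^2.
Substituting the known concentrations and solving, log [Cr³⁺(aq)] = −3.891 and [Cr³⁺(aq)] = 0.00013 M.

0.00013 M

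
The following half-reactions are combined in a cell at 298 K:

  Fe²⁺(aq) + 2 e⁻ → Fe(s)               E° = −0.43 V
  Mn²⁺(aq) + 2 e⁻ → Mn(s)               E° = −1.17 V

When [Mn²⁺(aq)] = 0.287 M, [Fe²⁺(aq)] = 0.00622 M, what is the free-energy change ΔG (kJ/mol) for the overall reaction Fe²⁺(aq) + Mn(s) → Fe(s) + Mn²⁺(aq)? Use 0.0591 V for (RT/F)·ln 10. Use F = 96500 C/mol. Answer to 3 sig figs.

With Fe²⁺/Fe reduced at the cathode, E°cell = −0.43 − (−1.17) = +0.74 V and n = 2.
The reaction quotient is [Mn²⁺(aq)] / [Fe²⁺(aq)] = 46.1; by Nernst, E = +0.74 − (0.0591/2)(1.664) = +0.6908 V.
Finally ΔG = −nFE = −(2)(96500 C/mol)(+0.6908 V) = −133 kJ/mol.

−133 kJ/mol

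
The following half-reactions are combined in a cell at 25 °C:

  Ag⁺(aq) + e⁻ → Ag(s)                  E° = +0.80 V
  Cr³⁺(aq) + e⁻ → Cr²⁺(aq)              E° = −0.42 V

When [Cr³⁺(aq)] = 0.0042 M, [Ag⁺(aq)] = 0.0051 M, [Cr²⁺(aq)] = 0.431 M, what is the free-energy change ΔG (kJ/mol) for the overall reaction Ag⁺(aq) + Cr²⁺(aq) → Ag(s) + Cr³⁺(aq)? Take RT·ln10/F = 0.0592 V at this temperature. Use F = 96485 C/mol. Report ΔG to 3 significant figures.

−116 kJ/mol

The standard cell potential is +0.80 − (−0.42) = +1.22 V, with n = 1 electron in the balanced equation.
The reaction quotient is [Cr³⁺(aq)] / ([Ag⁺(aq)]·[Cr²⁺(aq)]) = 1.91; by Nernst, E = +1.22 − (0.0592/1)(0.281) = +1.2034 V.
ΔG = −nFE = −(1)(96485)(+1.2034) J/mol = −116 kJ/mol.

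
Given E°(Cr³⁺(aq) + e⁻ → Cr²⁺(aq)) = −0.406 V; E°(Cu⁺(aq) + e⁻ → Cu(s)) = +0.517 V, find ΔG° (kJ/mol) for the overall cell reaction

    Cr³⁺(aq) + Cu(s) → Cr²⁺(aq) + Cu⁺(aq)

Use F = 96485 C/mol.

In the reaction as written Cr³⁺(aq) is reduced, so the Cr³⁺/Cr²⁺ couple is the cathode and Cu⁺/Cu is the anode.
E°cell = −0.406 − (+0.517) = −0.923 V; balancing electrons gives n = 1.
ΔG° = −nFE°cell = −(1)(96485)(−0.923) J/mol = +89.1 kJ/mol.

+89.1 kJ/mol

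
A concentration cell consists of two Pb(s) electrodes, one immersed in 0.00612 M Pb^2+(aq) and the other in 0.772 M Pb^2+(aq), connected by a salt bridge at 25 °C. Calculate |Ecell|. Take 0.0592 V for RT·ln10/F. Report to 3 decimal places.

0.062 V

For a concentration cell E°cell = 0, since both electrodes use the same couple.
The compartment with the higher Pb^2+(aq) concentration (0.772 M) acts as the cathode; ions are reduced there and produced at the dilute (0.00612 M) anode.
With n = 2, Ecell = −(0.0592/2)·log([dilute]/[conc]) = −(0.0592/2)·log(0.00612/0.772) = +0.062 V.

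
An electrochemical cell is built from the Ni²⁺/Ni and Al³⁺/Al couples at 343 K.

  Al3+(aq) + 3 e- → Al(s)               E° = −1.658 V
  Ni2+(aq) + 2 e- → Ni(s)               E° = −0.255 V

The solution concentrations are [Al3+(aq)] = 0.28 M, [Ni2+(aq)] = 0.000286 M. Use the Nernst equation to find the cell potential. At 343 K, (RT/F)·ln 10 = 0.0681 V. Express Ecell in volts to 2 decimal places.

Since E°(Ni²⁺/Ni) > E°(Al³⁺/Al), Ni²⁺/Ni serves as the cathode.
E°cell = E°cat − E°an = −0.255 − (−1.658) = +1.403 V; n = 6.
Balancing gives 3 Ni2+(aq) + 2 Al(s) → 3 Ni(s) + 2 Al3+(aq); hence Q = [Al3+(aq)]^2 / [Ni2+(aq)]^3 = 3.35×10^9 (log Q = 9.525).
E = E° − (0.0681/n)·log Q = +1.403 − (0.0681/6)(9.525) = +1.29 V.

+1.29 V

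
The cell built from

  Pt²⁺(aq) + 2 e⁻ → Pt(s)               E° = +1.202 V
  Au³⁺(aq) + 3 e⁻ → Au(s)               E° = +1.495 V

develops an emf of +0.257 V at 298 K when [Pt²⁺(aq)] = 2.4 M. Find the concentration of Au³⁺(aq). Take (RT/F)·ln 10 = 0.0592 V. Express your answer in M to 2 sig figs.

Au³⁺/Au is the cathode (higher E°); E°cell = +1.495 − (+1.202) = +0.293 V with n = 6.
Rearranging E = E° − (0.0592/n)·log Q gives log Q = 6(+0.293 − (+0.257))/0.0592 = 3.649.
Balancing electrons gives 2 Au³⁺(aq) + 3 Pt(s) → 2 Au(s) + 3 Pt²⁺(aq); thus Q = [Pt²⁺(aq)]^3 / [Au³⁺(aq)]^2.
Isolating [Au³⁺(aq)] in Q = 10^{3.649} yields log [Au³⁺(aq)] = −1.254, i.e. 0.056 M.

0.056 M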